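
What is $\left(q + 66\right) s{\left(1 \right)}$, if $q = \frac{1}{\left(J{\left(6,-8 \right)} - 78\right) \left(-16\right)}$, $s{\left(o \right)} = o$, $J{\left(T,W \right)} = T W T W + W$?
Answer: $\frac{2342207}{35488} \approx 66.0$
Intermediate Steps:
$J{\left(T,W \right)} = W + T^{2} W^{2}$ ($J{\left(T,W \right)} = W T^{2} W + W = T^{2} W^{2} + W = W + T^{2} W^{2}$)
$q = - \frac{1}{35488}$ ($q = \frac{1}{\left(- 8 \left(1 - 8 \cdot 6^{2}\right) - 78\right) \left(-16\right)} = \frac{1}{- 8 \left(1 - 288\right) - 78} \left(- \frac{1}{16}\right) = \frac{1}{\left(-8\right) \left(-287\right) - 78} \left(- \frac{1}{16}\right) = \frac{1}{2296 - 78} \left(- \frac{1}{16}\right) = \frac{1}{2218} \left(- \frac{1}{16}\right) = - \frac{1}{35488} \approx -2.8179 \cdot 10^{-5}$)
$\left(q + 66\right) s{\left(1 \right)} = \left(- \frac{1}{35488} + 66\right) 1 = \frac{2342207}{35488} \cdot 1 = \frac{2342207}{35488}$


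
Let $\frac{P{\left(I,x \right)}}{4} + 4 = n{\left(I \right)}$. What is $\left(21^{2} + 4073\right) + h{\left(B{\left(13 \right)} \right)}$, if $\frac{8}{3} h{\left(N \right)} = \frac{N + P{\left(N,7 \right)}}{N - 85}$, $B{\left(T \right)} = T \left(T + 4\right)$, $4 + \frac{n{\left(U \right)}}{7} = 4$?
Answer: $\frac{4911847}{1088} \approx 4514.6$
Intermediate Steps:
$n{\left(U \right)} = 0$ ($n{\left(U \right)} = -28 + 7 \cdot 4 = -28 + 28 = 0$)
$P{\left(I,x \right)} = -16$ ($P{\left(I,x \right)} = -16 + 4 \cdot 0 = -16 + 0 = -16$)
$B{\left(T \right)} = T \left(4 + T\right)$
$h{\left(N \right)} = \frac{3 \left(-16 + N\right)}{8 \left(-85 + N\right)}$ ($h{\left(N \right)} = \frac{3 \frac{N - 16}{N - 85}}{8} = \frac{3 \frac{-16 + N}{-85 + N}}{8} = \frac{3 \left(-16 + N\right)}{8 \left(-85 + N\right)}$)
$\left(21^{2} + 4073\right) + h{\left(B{\left(13 \right)} \right)} = \left(21^{2} + 4073\right) + \frac{3 \left(-16 + 13 \left(4 + 13\right)\right)}{8 \left(-85 + 13 \left(4 + 13\right)\right)} = \left(441 + 4073\right) + \frac{3 \left(-16 + 13 \cdot 17\right)}{8 \left(-85 + 13 \cdot 17\right)} = 4514 + \frac{3 \left(-16 + 221\right)}{8 \left(-85 + 221\right)} = 4514 + \frac{3}{8} \cdot \frac{1}{136} \cdot 205 = 4514 + \frac{615}{1088} = \frac{4911847}{1088}$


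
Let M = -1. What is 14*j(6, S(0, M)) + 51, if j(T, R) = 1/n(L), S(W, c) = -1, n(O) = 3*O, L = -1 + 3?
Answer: 160/3 ≈ 53.333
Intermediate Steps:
L = 2
j(T, R) = 1/6 (j(T, R) = 1/(3*2) = 1/6)
14*j(6, S(0, M)) + 51 = 14*(1/6) + 51 = 7/3 + 51 = 160/3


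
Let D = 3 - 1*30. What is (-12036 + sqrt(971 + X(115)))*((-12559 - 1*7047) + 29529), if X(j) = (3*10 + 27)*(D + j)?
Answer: -119433228 + 9923*sqrt(5987) ≈ -1.1867e+8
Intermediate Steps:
D = -27 (D = 3 - 30 = -27)
X(j) = -1539 + 57*j (X(j) = (3*10 + 27)*(-27 + j) = (30 + 27)*(-27 + j) = 57*(-27 + j) = -1539 + 57*j)
(-12036 + sqrt(971 + X(115)))*((-12559 - 1*7047) + 29529) = (-12036 + sqrt(971 + (-1539 + 57*115)))*((-12559 - 1*7047) + 29529) = (-12036 + sqrt(971 + (-1539 + 6555)))*((-12559 - 7047) + 29529) = (-12036 + sqrt(971 + 5016))*(-19606 + 29529) = (-12036 + sqrt(5987))*9923 = -119433228 + 9923*sqrt(5987)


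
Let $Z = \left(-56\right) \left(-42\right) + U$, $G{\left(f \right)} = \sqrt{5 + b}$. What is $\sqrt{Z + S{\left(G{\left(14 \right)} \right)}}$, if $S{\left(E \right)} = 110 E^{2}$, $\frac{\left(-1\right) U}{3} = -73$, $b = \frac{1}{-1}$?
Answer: $\sqrt{3011} \approx 54.873$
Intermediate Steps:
$b = -1$
$U = 219$ ($U = \left(-3\right) \left(-73\right) = 219$)
$G{\left(f \right)} = 2$ ($G{\left(f \right)} = \sqrt{5 - 1} = \sqrt{4} = 2$)
$Z = 2571$ ($Z = \left(-56\right) \left(-42\right) + 219 = 2352 + 219 = 2571$)
$\sqrt{Z + S{\left(G{\left(14 \right)} \right)}} = \sqrt{2571 + 110 \cdot 2^{2}} = \sqrt{2571 + 110 \cdot 4} = \sqrt{2571 + 440} = \sqrt{3011}$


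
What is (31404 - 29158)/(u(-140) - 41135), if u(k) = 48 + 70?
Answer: -2246/41017 ≈ -0.054758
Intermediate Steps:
u(k) = 118
(31404 - 29158)/(u(-140) - 41135) = (31404 - 29158)/(118 - 41135) = 2246/(-41017) = 2246*(-1/41017) = -2246/41017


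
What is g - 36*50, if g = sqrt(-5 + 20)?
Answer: -1800 + sqrt(15) ≈ -1796.1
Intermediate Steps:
g = sqrt(15) ≈ 3.8730
g - 36*50 = sqrt(15) - 36*50 = sqrt(15) - 1800 = -1800 + sqrt(15)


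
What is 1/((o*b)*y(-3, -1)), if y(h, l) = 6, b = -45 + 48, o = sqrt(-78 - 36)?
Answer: -I*sqrt(114)/2052 ≈ -0.0052033*I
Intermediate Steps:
o = I*sqrt(114) (o = sqrt(-114) = I*sqrt(114) ≈ 10.677*I)
b = 3
1/((o*b)*y(-3, -1)) = 1/(((I*sqrt(114))*3)*6) = 1/((3*I*sqrt(114))*6) = 1/(18*I*sqrt(114)) = -I*sqrt(114)/2052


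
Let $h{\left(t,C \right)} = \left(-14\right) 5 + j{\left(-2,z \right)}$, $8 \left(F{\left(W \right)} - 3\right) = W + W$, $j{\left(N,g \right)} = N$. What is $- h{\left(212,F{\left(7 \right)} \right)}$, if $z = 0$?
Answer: $72$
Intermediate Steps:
$F{\left(W \right)} = 3 + \frac{W}{4}$ ($F{\left(W \right)} = 3 + \frac{W + W}{8} = 3 + \frac{2 W}{8} = 3 + \frac{W}{4}$)
$h{\left(t,C \right)} = -72$ ($h{\left(t,C \right)} = \left(-14\right) 5 - 2 = -70 - 2 = -72$)
$- h{\left(212,F{\left(7 \right)} \right)} = \left(-1\right) \left(-72\right) = 72$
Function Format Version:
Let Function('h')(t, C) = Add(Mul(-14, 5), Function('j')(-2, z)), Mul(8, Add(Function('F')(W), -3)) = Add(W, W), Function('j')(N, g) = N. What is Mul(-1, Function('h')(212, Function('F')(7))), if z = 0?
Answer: 72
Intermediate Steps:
Function('F')(W) = Add(3, Mul(Rational(1, 4), W)) (Function('F')(W) = Add(3, Mul(Rational(1, 8), Add(W, W))) = Add(3, Mul(Rational(1, 8), Mul(2, W))) = Add(3, Mul(Rational(1, 4), W)))
Function('h')(t, C) = -72 (Function('h')(t, C) = Add(Mul(-14, 5), -2) = Add(-70, -2) = -72)
Mul(-1, Function('h')(212, Function('F')(7))) = Mul(-1, -72) = 72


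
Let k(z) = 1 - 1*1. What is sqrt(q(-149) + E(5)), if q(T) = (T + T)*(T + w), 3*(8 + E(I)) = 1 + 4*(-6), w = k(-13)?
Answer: sqrt(399477)/3 ≈ 210.68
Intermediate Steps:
k(z) = 0 (k(z) = 1 - 1 = 0)
w = 0
E(I) = -47/3 (E(I) = -8 + (1 + 4*(-6))/3 = -8 + (1 - 24)/3 = -8 + (1/3)*(-23) = -8 - 23/3 = -47/3)
q(T) = 2*T**2 (q(T) = (T + T)*(T + 0) = (2*T)*T = 2*T**2)
sqrt(q(-149) + E(5)) = sqrt(2*(-149)**2 - 47/3) = sqrt(2*22201 - 47/3) = sqrt(44402 - 47/3) = sqrt(133159/3) = sqrt(399477)/3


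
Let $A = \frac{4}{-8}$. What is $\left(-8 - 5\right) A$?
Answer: $\frac{13}{2} \approx 6.5$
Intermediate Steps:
$A = - \frac{1}{2}$ ($A = 4 \left(- \frac{1}{8}\right) = - \frac{1}{2} \approx -0.5$)
$\left(-8 - 5\right) A = \left(-8 - 5\right) \left(- \frac{1}{2}\right) = \left(-13\right) \left(- \frac{1}{2}\right) = \frac{13}{2}$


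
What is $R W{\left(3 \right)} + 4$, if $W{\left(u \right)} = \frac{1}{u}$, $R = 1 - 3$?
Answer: $\frac{10}{3} \approx 3.3333$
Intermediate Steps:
$R = -2$ ($R = 1 - 3 = -2$)
$R W{\left(3 \right)} + 4 = - \frac{2}{3} + 4 = \frac{10}{3}$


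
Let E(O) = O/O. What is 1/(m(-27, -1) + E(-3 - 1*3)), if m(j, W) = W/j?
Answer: 27/28 ≈ 0.96429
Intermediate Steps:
E(O) = 1
1/(m(-27, -1) + E(-3 - 1*3)) = 1/(-1/(-27) + 1) = 1/(-1*(-1/27) + 1) = 1/(1/27 + 1) = 1/(28/27) = 27/28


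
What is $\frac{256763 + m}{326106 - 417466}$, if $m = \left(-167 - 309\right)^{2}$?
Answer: $- \frac{483339}{91360} \approx -5.2905$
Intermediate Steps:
$m = 226576$ ($m = \left(-476\right)^{2} = 226576$)
$\frac{256763 + m}{326106 - 417466} = \frac{256763 + 226576}{326106 - 417466} = \frac{483339}{-91360} = 483339 \left(- \frac{1}{91360}\right) = - \frac{483339}{91360}$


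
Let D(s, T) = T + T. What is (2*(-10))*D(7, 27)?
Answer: -1080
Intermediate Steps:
D(s, T) = 2*T
(2*(-10))*D(7, 27) = (2*(-10))*(2*27) = -20*54 = -1080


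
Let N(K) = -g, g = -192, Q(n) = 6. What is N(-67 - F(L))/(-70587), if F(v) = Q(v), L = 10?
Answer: -64/23529 ≈ -0.0027200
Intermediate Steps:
F(v) = 6
N(K) = 192 (N(K) = -1*(-192) = 192)
N(-67 - F(L))/(-70587) = 192/(-70587) = 192*(-1/70587) = -64/23529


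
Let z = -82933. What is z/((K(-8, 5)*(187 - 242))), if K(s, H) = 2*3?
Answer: 82933/330 ≈ 251.31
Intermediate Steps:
K(s, H) = 6
z/((K(-8, 5)*(187 - 242))) = -82933*1/(6*(187 - 242)) = -82933/(6*(-55)) = -82933/(-330) = -82933*(-1/330) = 82933/330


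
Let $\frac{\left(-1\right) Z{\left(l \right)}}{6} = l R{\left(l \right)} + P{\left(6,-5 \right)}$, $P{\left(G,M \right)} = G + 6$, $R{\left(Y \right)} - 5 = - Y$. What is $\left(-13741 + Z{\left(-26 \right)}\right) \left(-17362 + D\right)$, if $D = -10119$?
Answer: $246696937$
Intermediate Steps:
$R{\left(Y \right)} = 5 - Y$
$P{\left(G,M \right)} = 6 + G$
$Z{\left(l \right)} = -72 - 6 l \left(5 - l\right)$ ($Z{\left(l \right)} = - 6 \left(l \left(5 - l\right) + \left(6 + 6\right)\right) = - 6 \left(l \left(5 - l\right) + 12\right) = - 6 \left(12 + l \left(5 - l\right)\right) = -72 - 6 l \left(5 - l\right)$)
$\left(-13741 + Z{\left(-26 \right)}\right) \left(-17362 + D\right) = \left(-13741 - \left(72 + 156 \left(-5 - 26\right)\right)\right) \left(-17362 - 10119\right) = \left(-13741 - \left(72 + 156 \left(-31\right)\right)\right) \left(-27481\right) = \left(-13741 + \left(-72 + 4836\right)\right) \left(-27481\right) = \left(-13741 + 4764\right) \left(-27481\right) = \left(-8977\right) \left(-27481\right) = 246696937$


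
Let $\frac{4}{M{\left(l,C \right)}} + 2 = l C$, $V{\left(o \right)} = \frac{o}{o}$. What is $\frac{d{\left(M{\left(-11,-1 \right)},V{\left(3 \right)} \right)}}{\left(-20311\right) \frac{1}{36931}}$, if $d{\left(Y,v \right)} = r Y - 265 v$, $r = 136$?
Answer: $\frac{67989971}{182799} \approx 371.94$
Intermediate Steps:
$V{\left(o \right)} = 1$
$M{\left(l,C \right)} = \frac{4}{-2 + C l}$ ($M{\left(l,C \right)} = \frac{4}{-2 + l C} = \frac{4}{-2 + C l}$)
$d{\left(Y,v \right)} = - 265 v + 136 Y$ ($d{\left(Y,v \right)} = 136 Y - 265 v = - 265 v + 136 Y$)
$\frac{d{\left(M{\left(-11,-1 \right)},V{\left(3 \right)} \right)}}{\left(-20311\right) \frac{1}{36931}} = \frac{\left(-265\right) 1 + 136 \frac{4}{-2 - -11}}{\left(-20311\right) \frac{1}{36931}} = \frac{-265 + 136 \frac{4}{-2 + 11}}{\left(-20311\right) \frac{1}{36931}} = \frac{-265 + 136 \cdot \frac{4}{9}}{- \frac{20311}{36931}} = \left(-265 + 136 \cdot 4 \cdot \frac{1}{9}\right) \left(- \frac{36931}{20311}\right) = \left(-265 + 136 \cdot \frac{4}{9}\right) \left(- \frac{36931}{20311}\right) = \left(-265 + \frac{544}{9}\right) \left(- \frac{36931}{20311}\right) = \left(- \frac{1841}{9}\right) \left(- \frac{36931}{20311}\right) = \frac{67989971}{182799}$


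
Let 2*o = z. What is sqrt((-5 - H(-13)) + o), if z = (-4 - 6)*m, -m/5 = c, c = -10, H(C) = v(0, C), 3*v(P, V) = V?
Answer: 4*I*sqrt(141)/3 ≈ 15.832*I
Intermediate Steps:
v(P, V) = V/3
H(C) = C/3
m = 50 (m = -5*(-10) = 50)
z = -500 (z = (-4 - 6)*50 = -10*50 = -500)
o = -250 (o = (1/2)*(-500) = -250)
sqrt((-5 - H(-13)) + o) = sqrt((-5 - (-13)/3) - 250) = sqrt((-5 - 1*(-13/3)) - 250) = sqrt((-5 + 13/3) - 250) = sqrt(-2/3 - 250) = sqrt(-752/3) = 4*I*sqrt(141)/3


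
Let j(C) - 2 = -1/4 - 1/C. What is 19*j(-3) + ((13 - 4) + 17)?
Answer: 787/12 ≈ 65.583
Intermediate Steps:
j(C) = 7/4 - 1/C (j(C) = 2 + (-1/4 - 1/C) = 2 + (-1*¼ - 1/C) = 2 + (-¼ - 1/C) = 7/4 - 1/C)
19*j(-3) + ((13 - 4) + 17) = 19*(7/4 - 1/(-3)) + ((13 - 4) + 17) = 19*(7/4 - 1*(-⅓)) + (9 + 17) = 19*(7/4 + ⅓) + 26 = 19*(25/12) + 26 = 475/12 + 26 = 787/12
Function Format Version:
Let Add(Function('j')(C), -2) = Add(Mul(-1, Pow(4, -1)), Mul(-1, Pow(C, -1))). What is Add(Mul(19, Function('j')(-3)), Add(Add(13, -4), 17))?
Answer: Rational(787, 12) ≈ 65.583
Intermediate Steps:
Function('j')(C) = Add(Rational(7, 4), Mul(-1, Pow(C, -1))) (Function('j')(C) = Add(2, Add(Mul(-1, Pow(4, -1)), Mul(-1, Pow(C, -1)))) = Add(2, Add(Mul(-1, Rational(1, 4)), Mul(-1, Pow(C, -1)))) = Add(2, Add(Rational(-1, 4), Mul(-1, Pow(C, -1)))) = Add(Rational(7, 4), Mul(-1, Pow(C, -1))))
Add(Mul(19, Function('j')(-3)), Add(Add(13, -4), 17)) = Add(Mul(19, Add(Rational(7, 4), Mul(-1, Pow(-3, -1)))), Add(Add(13, -4), 17)) = Add(Mul(19, Add(Rational(7, 4), Mul(-1, Rational(-1, 3)))), Add(9, 17)) = Add(Mul(19, Add(Rational(7, 4), Rational(1, 3))), 26) = Add(Mul(19, Rational(25, 12)), 26) = Add(Rational(475, 12), 26) = Rational(787, 12)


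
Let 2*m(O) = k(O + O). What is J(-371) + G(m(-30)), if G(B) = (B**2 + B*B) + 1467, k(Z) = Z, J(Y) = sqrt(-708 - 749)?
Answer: 3267 + I*sqrt(1457) ≈ 3267.0 + 38.171*I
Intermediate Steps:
J(Y) = I*sqrt(1457) (J(Y) = sqrt(-1457) = I*sqrt(1457))
m(O) = O (m(O) = (O + O)/2 = (2*O)/2 = O)
G(B) = 1467 + 2*B**2 (G(B) = (B**2 + B**2) + 1467 = 2*B**2 + 1467 = 1467 + 2*B**2)
J(-371) + G(m(-30)) = I*sqrt(1457) + (1467 + 2*(-30)**2) = I*sqrt(1457) + (1467 + 2*900) = I*sqrt(1457) + (1467 + 1800) = I*sqrt(1457) + 3267 = 3267 + I*sqrt(1457)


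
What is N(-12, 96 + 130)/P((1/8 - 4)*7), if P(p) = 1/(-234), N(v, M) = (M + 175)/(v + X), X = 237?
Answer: -10426/25 ≈ -417.04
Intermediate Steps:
N(v, M) = (175 + M)/(237 + v) (N(v, M) = (M + 175)/(v + 237) = (175 + M)/(237 + v))
P(p) = -1/234
N(-12, 96 + 130)/P((1/8 - 4)*7) = ((175 + (96 + 130))/(237 - 12))/(-1/234) = ((175 + 226)/225)*(-234) = ((1/225)*401)*(-234) = (401/225)*(-234) = -10426/25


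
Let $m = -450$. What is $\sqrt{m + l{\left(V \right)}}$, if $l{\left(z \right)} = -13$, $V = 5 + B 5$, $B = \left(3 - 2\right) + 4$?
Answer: $i \sqrt{463} \approx 21.517 i$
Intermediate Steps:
$B = 5$ ($B = 1 + 4 = 5$)
$V = 30$ ($V = 5 + 5 \cdot 5 = 5 + 25 = 30$)
$\sqrt{m + l{\left(V \right)}} = \sqrt{-450 - 13} = \sqrt{-463} = i \sqrt{463}$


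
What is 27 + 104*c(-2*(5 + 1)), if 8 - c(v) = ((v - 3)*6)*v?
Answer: -111461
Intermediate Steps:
c(v) = 8 - v*(-18 + 6*v) (c(v) = 8 - (v - 3)*6*v = 8 - (-3 + v)*6*v = 8 - (-18 + 6*v)*v = 8 - v*(-18 + 6*v))
27 + 104*c(-2*(5 + 1)) = 27 + 104*(8 - 6*4*(5 + 1)**2 + 18*(-2*(5 + 1))) = 27 + 104*(8 - 6*(-2*6)**2 + 18*(-2*6)) = 27 + 104*(8 - 6*(-12)**2 + 18*(-12)) = 27 + 104*(8 - 6*144 - 216) = 27 + 104*(8 - 864 - 216) = 27 + 104*(-1072) = 27 - 111488 = -111461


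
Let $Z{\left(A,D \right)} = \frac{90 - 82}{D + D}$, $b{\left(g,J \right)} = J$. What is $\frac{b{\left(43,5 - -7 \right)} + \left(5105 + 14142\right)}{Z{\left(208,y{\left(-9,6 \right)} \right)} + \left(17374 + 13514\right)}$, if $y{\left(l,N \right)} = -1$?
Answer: $\frac{19259}{30884} \approx 0.62359$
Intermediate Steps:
$Z{\left(A,D \right)} = \frac{4}{D}$ ($Z{\left(A,D \right)} = \frac{8}{2 D} = 8 \frac{1}{2 D} = \frac{4}{D}$)
$\frac{b{\left(43,5 - -7 \right)} + \left(5105 + 14142\right)}{Z{\left(208,y{\left(-9,6 \right)} \right)} + \left(17374 + 13514\right)} = \frac{\left(5 - -7\right) + \left(5105 + 14142\right)}{\frac{4}{-1} + \left(17374 + 13514\right)} = \frac{\left(5 + 7\right) + 19247}{4 \left(-1\right) + 30888} = \frac{12 + 19247}{-4 + 30888} = \frac{19259}{30884}$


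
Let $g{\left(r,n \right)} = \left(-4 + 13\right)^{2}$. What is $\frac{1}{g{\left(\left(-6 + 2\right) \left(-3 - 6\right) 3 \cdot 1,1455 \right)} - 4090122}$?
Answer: $- \frac{1}{4090041} \approx -2.445 \cdot 10^{-7}$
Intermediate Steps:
$g{\left(r,n \right)} = 81$ ($g{\left(r,n \right)} = 9^{2} = 81$)
$\frac{1}{g{\left(\left(-6 + 2\right) \left(-3 - 6\right) 3 \cdot 1,1455 \right)} - 4090122} = \frac{1}{81 - 4090122} = \frac{1}{-4090041} = - \frac{1}{4090041}$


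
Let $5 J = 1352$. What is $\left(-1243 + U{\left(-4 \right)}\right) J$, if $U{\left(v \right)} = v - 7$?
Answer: $- \frac{1695408}{5} \approx -3.3908 \cdot 10^{5}$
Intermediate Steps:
$J = \frac{1352}{5}$ ($J = \frac{1}{5} \cdot 1352 = \frac{1352}{5} \approx 270.4$)
$U{\left(v \right)} = -7 + v$ ($U{\left(v \right)} = v - 7 = -7 + v$)
$\left(-1243 + U{\left(-4 \right)}\right) J = \left(-1243 - 11\right) \frac{1352}{5} = \left(-1254\right) \frac{1352}{5} = - \frac{1695408}{5}$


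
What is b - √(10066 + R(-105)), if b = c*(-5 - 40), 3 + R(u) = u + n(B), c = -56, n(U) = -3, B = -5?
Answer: 2520 - √9955 ≈ 2420.2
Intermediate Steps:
R(u) = -6 + u (R(u) = -3 + (u - 3) = -3 + (-3 + u) = -6 + u)
b = 2520 (b = -56*(-5 - 40) = -56*(-45) = 2520)
b - √(10066 + R(-105)) = 2520 - √(10066 + (-6 - 105)) = 2520 - √(10066 - 111) = 2520 - √9955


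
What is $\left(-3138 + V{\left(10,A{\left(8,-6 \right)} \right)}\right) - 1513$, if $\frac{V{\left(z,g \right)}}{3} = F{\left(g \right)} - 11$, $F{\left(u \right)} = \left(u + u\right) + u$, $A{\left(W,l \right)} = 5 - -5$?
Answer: $-4594$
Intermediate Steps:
$A{\left(W,l \right)} = 10$ ($A{\left(W,l \right)} = 5 + 5 = 10$)
$F{\left(u \right)} = 3 u$ ($F{\left(u \right)} = 2 u + u = 3 u$)
$V{\left(z,g \right)} = -33 + 9 g$ ($V{\left(z,g \right)} = 3 \left(3 g - 11\right) = 3 \left(-11 + 3 g\right) = -33 + 9 g$)
$\left(-3138 + V{\left(10,A{\left(8,-6 \right)} \right)}\right) - 1513 = \left(-3138 + \left(-33 + 9 \cdot 10\right)\right) - 1513 = \left(-3138 + \left(-33 + 90\right)\right) - 1513 = \left(-3138 + 57\right) - 1513 = -3081 - 1513 = -4594$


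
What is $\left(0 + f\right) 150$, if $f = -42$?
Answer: $-6300$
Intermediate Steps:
$\left(0 + f\right) 150 = \left(0 - 42\right) 150 = \left(-42\right) 150 = -6300$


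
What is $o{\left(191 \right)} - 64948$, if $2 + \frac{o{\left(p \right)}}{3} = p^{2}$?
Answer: $44489$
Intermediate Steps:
$o{\left(p \right)} = -6 + 3 p^{2}$
$o{\left(191 \right)} - 64948 = \left(-6 + 3 \cdot 191^{2}\right) - 64948 = \left(-6 + 3 \cdot 36481\right) - 64948 = \left(-6 + 109443\right) - 64948 = 109437 - 64948 = 44489$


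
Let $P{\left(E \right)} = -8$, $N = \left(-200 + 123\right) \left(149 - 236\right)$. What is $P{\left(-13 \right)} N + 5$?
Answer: $-53587$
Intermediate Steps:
$N = 6699$ ($N = \left(-77\right) \left(-87\right) = 6699$)
$P{\left(-13 \right)} N + 5 = \left(-8\right) 6699 + 5 = -53592 + 5 = -53587$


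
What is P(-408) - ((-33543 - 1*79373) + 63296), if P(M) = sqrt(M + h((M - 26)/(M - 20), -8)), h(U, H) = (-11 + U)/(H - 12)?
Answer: 49620 + I*sqrt(1866190210)/2140 ≈ 49620.0 + 20.187*I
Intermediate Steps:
h(U, H) = (-11 + U)/(-12 + H)
P(M) = sqrt(11/20 + M - (-26 + M)/(20*(-20 + M))) (P(M) = sqrt(M + (-11 + (M - 26)/(M - 20))/(-12 - 8)) = sqrt(M + (-11 + (-26 + M)/(-20 + M))/(-20)) = sqrt(M - (-11 + (-26 + M)/(-20 + M))/20) = sqrt(M + (11/20 - (-26 + M)/(20*(-20 + M)))) = sqrt(11/20 + M - (-26 + M)/(20*(-20 + M))))
P(-408) - ((-33543 - 1*79373) + 63296) = sqrt(10)*sqrt((-97 + 5*(-408) + 10*(-408)*(-20 - 408))/(-20 - 408))/10 - ((-33543 - 1*79373) + 63296) = sqrt(10)*sqrt((-97 - 2040 + 10*(-408)*(-428))/(-428))/10 - ((-33543 - 79373) + 63296) = sqrt(10)*sqrt(-(-97 - 2040 + 1746240)/428)/10 - (-112916 + 63296) = sqrt(10)*sqrt(-1/428*1744103)/10 - 1*(-49620) = sqrt(10)*sqrt(-1744103/428)/10 + 49620 = sqrt(10)*(I*sqrt(186619021)/214)/10 + 49620 = I*sqrt(1866190210)/2140 + 49620 = 49620 + I*sqrt(1866190210)/2140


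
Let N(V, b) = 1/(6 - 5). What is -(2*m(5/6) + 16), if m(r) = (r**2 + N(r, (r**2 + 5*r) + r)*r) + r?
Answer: -373/18 ≈ -20.722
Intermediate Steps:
N(V, b) = 1 (N(V, b) = 1/1 = 1)
m(r) = r**2 + 2*r (m(r) = (r**2 + 1*r) + r = (r**2 + r) + r = (r + r**2) + r = r**2 + 2*r)
-(2*m(5/6) + 16) = -(2*((5/6)*(2 + 5/6)) + 16) = -(2*((5*(1/6))*(2 + 5*(1/6))) + 16) = -(2*(5*(2 + 5/6)/6) + 16) = -(2*((5/6)*(17/6)) + 16) = -(2*(85/36) + 16) = -(85/18 + 16) = -1*373/18 = -373/18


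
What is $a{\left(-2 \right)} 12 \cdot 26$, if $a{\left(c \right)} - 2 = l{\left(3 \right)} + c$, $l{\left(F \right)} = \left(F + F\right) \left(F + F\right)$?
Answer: $11232$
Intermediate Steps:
$l{\left(F \right)} = 4 F^{2}$ ($l{\left(F \right)} = 2 F 2 F = 4 F^{2}$)
$a{\left(c \right)} = 38 + c$ ($a{\left(c \right)} = 2 + \left(4 \cdot 3^{2} + c\right) = 2 + \left(4 \cdot 9 + c\right) = 2 + \left(36 + c\right) = 38 + c$)
$a{\left(-2 \right)} 12 \cdot 26 = \left(38 - 2\right) 12 \cdot 26 = 36 \cdot 12 \cdot 26 = 432 \cdot 26 = 11232$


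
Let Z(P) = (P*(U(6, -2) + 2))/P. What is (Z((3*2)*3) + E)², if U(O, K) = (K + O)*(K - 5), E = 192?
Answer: 27556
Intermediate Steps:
U(O, K) = (-5 + K)*(K + O) (U(O, K) = (K + O)*(-5 + K) = (-5 + K)*(K + O))
Z(P) = -26 (Z(P) = (P*(((-2)² - 5*(-2) - 5*6 - 2*6) + 2))/P = (P*((4 + 10 - 30 - 12) + 2))/P = (P*(-28 + 2))/P = (P*(-26))/P = (-26*P)/P = -26)
(Z((3*2)*3) + E)² = (-26 + 192)² = 166² = 27556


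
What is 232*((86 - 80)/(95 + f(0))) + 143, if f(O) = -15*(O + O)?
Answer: 14977/95 ≈ 157.65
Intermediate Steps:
f(O) = -30*O
232*((86 - 80)/(95 + f(0))) + 143 = 232*((86 - 80)/(95 - 30*0)) + 143 = 232*(6/(95 + 0)) + 143 = 232*(6/95) + 143 = 1392/95 + 143 = 14977/95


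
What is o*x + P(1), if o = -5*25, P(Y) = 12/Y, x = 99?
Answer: -12363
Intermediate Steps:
o = -125
o*x + P(1) = -125*99 + 12/1 = -12375 + 12*1 = -12375 + 12 = -12363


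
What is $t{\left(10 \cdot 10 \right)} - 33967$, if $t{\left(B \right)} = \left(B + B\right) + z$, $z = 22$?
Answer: $-33745$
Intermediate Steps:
$t{\left(B \right)} = 22 + 2 B$ ($t{\left(B \right)} = \left(B + B\right) + 22 = 2 B + 22 = 22 + 2 B$)
$t{\left(10 \cdot 10 \right)} - 33967 = \left(22 + 2 \cdot 10 \cdot 10\right) - 33967 = \left(22 + 2 \cdot 100\right) - 33967 = \left(22 + 200\right) - 33967 = 222 - 33967 = -33745$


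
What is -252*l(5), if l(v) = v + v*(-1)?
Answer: 0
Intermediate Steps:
l(v) = 0 (l(v) = v - v = 0)
-252*l(5) = -252*0 = 0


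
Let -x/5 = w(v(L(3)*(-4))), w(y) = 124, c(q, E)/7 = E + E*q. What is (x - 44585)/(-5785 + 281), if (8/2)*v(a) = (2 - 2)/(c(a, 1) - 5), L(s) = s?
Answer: 45205/5504 ≈ 8.2131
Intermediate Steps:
c(q, E) = 7*E + 7*E*q (c(q, E) = 7*(E + E*q) = 7*E + 7*E*q)
v(a) = 0 (v(a) = ((2 - 2)/(7*1*(1 + a) - 5))/4 = (0/((7 + 7*a) - 5))/4 = (0/(2 + 7*a))/4 = (¼)*0 = 0)
x = -620 (x = -5*124 = -620)
(x - 44585)/(-5785 + 281) = (-620 - 44585)/(-5785 + 281) = -45205/(-5504) = -45205*(-1/5504) = 45205/5504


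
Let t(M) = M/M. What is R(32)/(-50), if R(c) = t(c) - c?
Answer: 31/50 ≈ 0.62000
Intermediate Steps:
t(M) = 1
R(c) = 1 - c
R(32)/(-50) = (1 - 1*32)/(-50) = (1 - 32)*(-1/50) = -31*(-1/50) = 31/50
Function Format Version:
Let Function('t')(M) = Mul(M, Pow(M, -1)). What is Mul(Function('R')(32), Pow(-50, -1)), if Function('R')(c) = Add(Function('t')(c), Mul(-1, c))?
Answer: Rational(31, 50) ≈ 0.62000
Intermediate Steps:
Function('t')(M) = 1
Function('R')(c) = Add(1, Mul(-1, c))
Mul(Function('R')(32), Pow(-50, -1)) = Mul(Add(1, Mul(-1, 32)), Pow(-50, -1)) = Mul(Add(1, -32), Rational(-1, 50)) = Mul(-31, Rational(-1, 50)) = Rational(31, 50)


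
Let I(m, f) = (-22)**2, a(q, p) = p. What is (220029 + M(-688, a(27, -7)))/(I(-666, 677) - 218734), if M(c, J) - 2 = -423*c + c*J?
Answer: -57319/24250 ≈ -2.3637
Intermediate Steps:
I(m, f) = 484
M(c, J) = 2 - 423*c + J*c (M(c, J) = 2 + (-423*c + c*J) = 2 + (-423*c + J*c) = 2 - 423*c + J*c)
(220029 + M(-688, a(27, -7)))/(I(-666, 677) - 218734) = (220029 + (2 - 423*(-688) - 7*(-688)))/(484 - 218734) = (220029 + (2 + 291024 + 4816))/(-218250) = (220029 + 295842)*(-1/218250) = 515871*(-1/218250) = -57319/24250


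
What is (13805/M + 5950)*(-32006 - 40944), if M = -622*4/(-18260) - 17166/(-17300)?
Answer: -11821745508185000/8912339 ≈ -1.3264e+9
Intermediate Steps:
M = 8912339/7897450 (M = -2488*(-1/18260) - 17166*(-1/17300) = 622/4565 + 8583/8650 = 8912339/7897450 ≈ 1.1285)
(13805/M + 5950)*(-32006 - 40944) = (13805/(8912339/7897450) + 5950)*(-32006 - 40944) = (13805*(7897450/8912339) + 5950)*(-72950) = (109024297250/8912339 + 5950)*(-72950) = (162052714300/8912339)*(-72950) = -11821745508185000/8912339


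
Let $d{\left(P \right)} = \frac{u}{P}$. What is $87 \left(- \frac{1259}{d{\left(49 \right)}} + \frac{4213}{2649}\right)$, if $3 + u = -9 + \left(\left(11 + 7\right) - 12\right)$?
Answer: $\frac{1579965791}{1766} \approx 8.9466 \cdot 10^{5}$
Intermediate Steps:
$u = -6$ ($u = -3 + \left(-9 + \left(\left(11 + 7\right) - 12\right)\right) = -3 + \left(-9 + \left(18 - 12\right)\right) = -3 + \left(-9 + 6\right) = -3 - 3 = -6$)
$d{\left(P \right)} = - \frac{6}{P}$
$87 \left(- \frac{1259}{d{\left(49 \right)}} + \frac{4213}{2649}\right) = 87 \left(- \frac{1259}{\left(-6\right) \frac{1}{49}} + \frac{4213}{2649}\right) = 87 \left(- \frac{1259}{\left(-6\right) \frac{1}{49}} + 4213 \cdot \frac{1}{2649}\right) = 87 \left(- \frac{1259}{- \frac{6}{49}} + \frac{4213}{2649}\right) = 87 \left(\left(-1259\right) \left(- \frac{49}{6}\right) + \frac{4213}{2649}\right) = 87 \left(\frac{61691}{6} + \frac{4213}{2649}\right) = 87 \cdot \frac{54481579}{5298} = \frac{1579965791}{1766}$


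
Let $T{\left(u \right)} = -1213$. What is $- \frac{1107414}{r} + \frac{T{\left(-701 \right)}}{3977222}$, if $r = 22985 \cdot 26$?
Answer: $- \frac{2202578112419}{1188413819710} \approx -1.8534$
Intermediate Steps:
$r = 597610$
$- \frac{1107414}{r} + \frac{T{\left(-701 \right)}}{3977222} = - \frac{1107414}{597610} - \frac{1213}{3977222} = \left(-1107414\right) \frac{1}{597610} - \frac{1213}{3977222} = - \frac{553707}{298805} - \frac{1213}{3977222} = - \frac{2202578112419}{1188413819710}$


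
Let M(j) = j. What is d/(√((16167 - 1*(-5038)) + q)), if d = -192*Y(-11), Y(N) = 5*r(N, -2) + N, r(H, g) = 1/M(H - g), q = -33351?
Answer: -3328*I*√12146/18219 ≈ -20.131*I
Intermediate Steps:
r(H, g) = 1/(H - g)
Y(N) = N + 5/(2 + N) (Y(N) = 5/(N - 1*(-2)) + N = 5/(N + 2) + N = 5/(2 + N) + N = N + 5/(2 + N))
d = 6656/3 (d = -192*(5 - 11*(2 - 11))/(2 - 11) = -192*(5 - 11*(-9))/(-9) = -(-64)*(5 + 99)/3 = -(-64)*104/3 = -192*(-104/9) = 6656/3 ≈ 2218.7)
d/(√((16167 - 1*(-5038)) + q)) = 6656/(3*(√((16167 - 1*(-5038)) - 33351))) = 6656/(3*(√((16167 + 5038) - 33351))) = 6656/(3*(√(21205 - 33351))) = 6656/(3*(√(-12146))) = 6656/(3*((I*√12146))) = 6656*(-I*√12146/12146)/3 = -3328*I*√12146/18219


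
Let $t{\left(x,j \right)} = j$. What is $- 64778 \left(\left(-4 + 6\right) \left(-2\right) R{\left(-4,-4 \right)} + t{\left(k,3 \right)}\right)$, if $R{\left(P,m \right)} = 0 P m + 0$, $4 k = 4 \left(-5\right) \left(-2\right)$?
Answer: $-194334$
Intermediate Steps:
$k = 10$ ($k = \frac{4 \left(-5\right) \left(-2\right)}{4} = \frac{\left(-20\right) \left(-2\right)}{4} = \frac{1}{4} \cdot 40 = 10$)
$R{\left(P,m \right)} = 0$ ($R{\left(P,m \right)} = 0 m + 0 = 0 + 0 = 0$)
$- 64778 \left(\left(-4 + 6\right) \left(-2\right) R{\left(-4,-4 \right)} + t{\left(k,3 \right)}\right) = - 64778 \left(\left(-4 + 6\right) \left(-2\right) 0 + 3\right) = - 64778 \left(2 \left(-2\right) 0 + 3\right) = - 64778 \left(\left(-4\right) 0 + 3\right) = - 64778 \left(0 + 3\right) = \left(-64778\right) 3 = -194334$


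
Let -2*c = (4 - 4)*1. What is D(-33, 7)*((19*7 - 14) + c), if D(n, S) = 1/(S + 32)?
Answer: 119/39 ≈ 3.0513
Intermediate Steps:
D(n, S) = 1/(32 + S)
c = 0 (c = -(4 - 4)/2 = -0 = -1/2*0 = 0)
D(-33, 7)*((19*7 - 14) + c) = ((19*7 - 14) + 0)/(32 + 7) = ((133 - 14) + 0)/39 = (119 + 0)/39 = (1/39)*119 = 119/39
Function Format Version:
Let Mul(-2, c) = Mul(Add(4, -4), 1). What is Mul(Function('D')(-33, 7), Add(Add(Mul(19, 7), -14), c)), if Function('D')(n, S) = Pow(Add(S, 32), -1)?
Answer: Rational(119, 39) ≈ 3.0513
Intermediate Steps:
Function('D')(n, S) = Pow(Add(32, S), -1)
c = 0 (c = Mul(Rational(-1, 2), Mul(Add(4, -4), 1)) = Mul(Rational(-1, 2), Mul(0, 1)) = Mul(Rational(-1, 2), 0) = 0)
Mul(Function('D')(-33, 7), Add(Add(Mul(19, 7), -14), c)) = Mul(Pow(Add(32, 7), -1), Add(Add(Mul(19, 7), -14), 0)) = Mul(Pow(39, -1), Add(Add(133, -14), 0)) = Mul(Rational(1, 39), Add(119, 0)) = Mul(Rational(1, 39), 119) = Rational(119, 39)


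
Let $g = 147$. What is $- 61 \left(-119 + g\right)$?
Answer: $-1708$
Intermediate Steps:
$- 61 \left(-119 + g\right) = - 61 \left(-119 + 147\right) = \left(-61\right) 28 = -1708$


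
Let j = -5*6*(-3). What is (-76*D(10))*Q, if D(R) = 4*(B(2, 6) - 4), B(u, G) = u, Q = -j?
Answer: -54720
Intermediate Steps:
j = 90 (j = -30*(-3) = 90)
Q = -90 (Q = -1*90 = -90)
D(R) = -8 (D(R) = 4*(2 - 4) = 4*(-2) = -8)
(-76*D(10))*Q = -76*(-8)*(-90) = 608*(-90) = -54720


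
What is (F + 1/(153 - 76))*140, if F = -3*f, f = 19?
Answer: -87760/11 ≈ -7978.2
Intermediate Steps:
F = -57 (F = -3*19 = -57)
(F + 1/(153 - 76))*140 = (-57 + 1/(153 - 76))*140 = (-57 + 1/77)*140 = -4388/77*140 = -87760/11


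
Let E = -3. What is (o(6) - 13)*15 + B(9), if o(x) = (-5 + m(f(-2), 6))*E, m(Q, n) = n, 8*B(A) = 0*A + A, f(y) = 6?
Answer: -1911/8 ≈ -238.88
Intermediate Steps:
B(A) = A/8 (B(A) = (0*A + A)/8 = (0 + A)/8 = A/8)
o(x) = -3 (o(x) = (-5 + 6)*(-3) = 1*(-3) = -3)
(o(6) - 13)*15 + B(9) = (-3 - 13)*15 + (⅛)*9 = -16*15 + 9/8 = -240 + 9/8 = -1911/8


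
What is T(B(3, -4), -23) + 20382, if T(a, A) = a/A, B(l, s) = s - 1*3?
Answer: 468793/23 ≈ 20382.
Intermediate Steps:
B(l, s) = -3 + s (B(l, s) = s - 3 = -3 + s)
T(B(3, -4), -23) + 20382 = (-3 - 4)/(-23) + 20382 = -7*(-1/23) + 20382 = 7/23 + 20382 = 468793/23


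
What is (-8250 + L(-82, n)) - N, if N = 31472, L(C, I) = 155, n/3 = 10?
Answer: -39567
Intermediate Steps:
n = 30 (n = 3*10 = 30)
(-8250 + L(-82, n)) - N = (-8250 + 155) - 1*31472 = -8095 - 31472 = -39567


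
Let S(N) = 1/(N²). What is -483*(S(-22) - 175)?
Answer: 40909617/484 ≈ 84524.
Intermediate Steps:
S(N) = N⁻²
-483*(S(-22) - 175) = -483*((-22)⁻² - 175) = -483*(1/484 - 175) = -483*(-84699/484) = 40909617/484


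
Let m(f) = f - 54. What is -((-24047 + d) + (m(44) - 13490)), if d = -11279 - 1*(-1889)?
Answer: 46937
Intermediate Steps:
m(f) = -54 + f
d = -9390 (d = -11279 + 1889 = -9390)
-((-24047 + d) + (m(44) - 13490)) = -((-24047 - 9390) + ((-54 + 44) - 13490)) = -(-33437 + (-10 - 13490)) = -(-33437 - 13500) = -1*(-46937) = 46937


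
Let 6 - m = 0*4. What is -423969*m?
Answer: -2543814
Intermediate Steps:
m = 6 (m = 6 - 0*4 = 6 - 1*0 = 6 + 0 = 6)
-423969*m = -423969*6 = -1*2543814 = -2543814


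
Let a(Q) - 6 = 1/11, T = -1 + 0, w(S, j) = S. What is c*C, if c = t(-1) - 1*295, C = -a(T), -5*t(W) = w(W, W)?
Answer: 8978/5 ≈ 1795.6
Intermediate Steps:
t(W) = -W/5
T = -1
a(Q) = 67/11 (a(Q) = 6 + 1/11 = 67/11)
C = -67/11 (C = -1*67/11 = -67/11 ≈ -6.0909)
c = -1474/5 (c = -⅕*(-1) - 1*295 = ⅕ - 295 = -1474/5 ≈ -294.80)
c*C = -1474/5*(-67/11) = 8978/5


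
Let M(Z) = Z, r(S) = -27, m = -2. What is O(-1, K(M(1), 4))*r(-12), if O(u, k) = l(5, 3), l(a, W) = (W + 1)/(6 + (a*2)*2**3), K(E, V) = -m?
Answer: -54/43 ≈ -1.2558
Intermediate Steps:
K(E, V) = 2 (K(E, V) = -1*(-2) = 2)
l(a, W) = (1 + W)/(6 + 16*a) (l(a, W) = (1 + W)/(6 + (2*a)*8) = (1 + W)/(6 + 16*a))
O(u, k) = 2/43 (O(u, k) = (1 + 3)/(2*(3 + 8*5)) = (1/2)*4/(3 + 40) = (1/2)*4/43 = (1/2)*(1/43)*4 = 2/43)
O(-1, K(M(1), 4))*r(-12) = (2/43)*(-27) = -54/43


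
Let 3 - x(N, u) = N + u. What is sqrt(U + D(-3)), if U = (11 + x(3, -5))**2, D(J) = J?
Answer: sqrt(253) ≈ 15.906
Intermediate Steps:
x(N, u) = 3 - N - u (x(N, u) = 3 - (N + u) = 3 + (-N - u) = 3 - N - u)
U = 256 (U = (11 + (3 - 1*3 - 1*(-5)))**2 = (11 + (3 - 3 + 5))**2 = (11 + 5)**2 = 16**2 = 256)
sqrt(U + D(-3)) = sqrt(256 - 3) = sqrt(253)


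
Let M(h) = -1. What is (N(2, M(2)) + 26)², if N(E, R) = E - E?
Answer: 676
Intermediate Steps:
N(E, R) = 0
(N(2, M(2)) + 26)² = (0 + 26)² = 26² = 676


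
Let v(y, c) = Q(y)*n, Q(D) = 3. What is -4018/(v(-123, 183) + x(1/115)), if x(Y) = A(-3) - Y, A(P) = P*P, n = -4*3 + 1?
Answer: 462070/2761 ≈ 167.36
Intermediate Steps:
n = -11 (n = -12 + 1 = -11)
A(P) = P²
v(y, c) = -33 (v(y, c) = 3*(-11) = -33)
x(Y) = 9 - Y (x(Y) = (-3)² - Y = 9 - Y)
-4018/(v(-123, 183) + x(1/115)) = -4018/(-33 + (9 - 1/115)) = -4018/(-33 + 1034/115) = -4018/(-2761/115) = -4018*(-115/2761) = 462070/2761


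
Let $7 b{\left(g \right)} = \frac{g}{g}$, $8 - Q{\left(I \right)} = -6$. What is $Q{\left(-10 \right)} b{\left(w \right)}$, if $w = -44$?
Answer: $2$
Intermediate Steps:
$Q{\left(I \right)} = 14$ ($Q{\left(I \right)} = 8 - -6 = 8 + 6 = 14$)
$b{\left(g \right)} = \frac{1}{7}$ ($b{\left(g \right)} = \frac{g \frac{1}{g}}{7} = \frac{1}{7} \cdot 1 = \frac{1}{7}$)
$Q{\left(-10 \right)} b{\left(w \right)} = 14 \cdot \frac{1}{7} = 2$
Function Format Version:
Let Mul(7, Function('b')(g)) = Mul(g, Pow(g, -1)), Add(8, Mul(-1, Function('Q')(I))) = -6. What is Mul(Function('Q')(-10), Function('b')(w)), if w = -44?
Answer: 2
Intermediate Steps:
Function('Q')(I) = 14 (Function('Q')(I) = Add(8, Mul(-1, -6)) = Add(8, 6) = 14)
Function('b')(g) = Rational(1, 7) (Function('b')(g) = Mul(Rational(1, 7), Mul(g, Pow(g, -1))) = Mul(Rational(1, 7), 1) = Rational(1, 7))
Mul(Function('Q')(-10), Function('b')(w)) = Mul(14, Rational(1, 7)) = 2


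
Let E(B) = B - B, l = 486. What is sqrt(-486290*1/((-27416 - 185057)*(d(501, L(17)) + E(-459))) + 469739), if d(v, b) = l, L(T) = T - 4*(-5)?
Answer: sqrt(15459365011679331654)/5736771 ≈ 685.38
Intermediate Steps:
L(T) = 20 + T (L(T) = T + 20 = 20 + T)
d(v, b) = 486
E(B) = 0
sqrt(-486290*1/((-27416 - 185057)*(d(501, L(17)) + E(-459))) + 469739) = sqrt(-486290*1/((-27416 - 185057)*(486 + 0)) + 469739) = sqrt(-486290/(486*(-212473)) + 469739) = sqrt(-486290/(-103261878) + 469739) = sqrt(-486290*(-1/103261878) + 469739) = sqrt(243145/51630939 + 469739) = sqrt(24253065898066/51630939) = sqrt(15459365011679331654)/5736771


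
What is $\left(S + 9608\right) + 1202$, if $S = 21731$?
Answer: $32541$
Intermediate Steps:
$\left(S + 9608\right) + 1202 = \left(21731 + 9608\right) + 1202 = 31339 + 1202 = 32541$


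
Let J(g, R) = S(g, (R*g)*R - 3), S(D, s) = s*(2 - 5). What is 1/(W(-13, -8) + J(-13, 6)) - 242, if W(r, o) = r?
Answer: -338799/1400 ≈ -242.00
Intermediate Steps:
S(D, s) = -3*s (S(D, s) = s*(-3) = -3*s)
J(g, R) = 9 - 3*g*R² (J(g, R) = -3*((R*g)*R - 3) = -3*(g*R² - 3) = -3*(-3 + g*R²) = 9 - 3*g*R²)
1/(W(-13, -8) + J(-13, 6)) - 242 = 1/(-13 + (9 - 3*(-13)*6²)) - 242 = 1/(-13 + (9 - 3*(-13)*36)) - 242 = 1/(-13 + (9 + 1404)) - 242 = 1/(-13 + 1413) - 242 = 1/1400 - 242 = -338799/1400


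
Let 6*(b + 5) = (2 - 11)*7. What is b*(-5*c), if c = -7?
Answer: -1085/2 ≈ -542.50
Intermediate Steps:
b = -31/2 (b = -5 + ((2 - 11)*7)/6 = -5 + (-9*7)/6 = -5 + (1/6)*(-63) = -5 - 21/2 = -31/2 ≈ -15.500)
b*(-5*c) = -(-155)*(-7)/2 = -31/2*35 = -1085/2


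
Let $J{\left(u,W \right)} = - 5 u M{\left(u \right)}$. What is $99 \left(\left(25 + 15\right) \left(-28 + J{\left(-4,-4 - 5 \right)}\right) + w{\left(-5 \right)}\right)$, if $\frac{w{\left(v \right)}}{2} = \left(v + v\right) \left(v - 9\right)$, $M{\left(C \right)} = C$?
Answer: $-399960$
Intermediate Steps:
$J{\left(u,W \right)} = - 5 u^{2}$ ($J{\left(u,W \right)} = - 5 u u = - 5 u^{2}$)
$w{\left(v \right)} = 4 v \left(-9 + v\right)$ ($w{\left(v \right)} = 2 \left(v + v\right) \left(v - 9\right) = 2 \cdot 2 v \left(-9 + v\right) = 4 v \left(-9 + v\right)$)
$99 \left(\left(25 + 15\right) \left(-28 + J{\left(-4,-4 - 5 \right)}\right) + w{\left(-5 \right)}\right) = 99 \left(\left(25 + 15\right) \left(-28 - 5 \left(-4\right)^{2}\right) + 4 \left(-5\right) \left(-9 - 5\right)\right) = 99 \left(40 \left(-28 - 80\right) + 4 \left(-5\right) \left(-14\right)\right) = 99 \left(40 \left(-28 - 80\right) + 280\right) = 99 \left(40 \left(-108\right) + 280\right) = 99 \left(-4320 + 280\right) = 99 \left(-4040\right) = -399960$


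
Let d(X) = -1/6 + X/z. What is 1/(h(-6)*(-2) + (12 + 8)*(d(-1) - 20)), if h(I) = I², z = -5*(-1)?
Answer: -3/1438 ≈ -0.0020862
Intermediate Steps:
z = 5
d(X) = -⅙ + X/5 (d(X) = -1/6 + X/5 = -1*⅙ + X*(⅕) = -⅙ + X/5)
1/(h(-6)*(-2) + (12 + 8)*(d(-1) - 20)) = 1/((-6)²*(-2) + (12 + 8)*((-⅙ + (⅕)*(-1)) - 20)) = 1/(36*(-2) + 20*((-⅙ - ⅕) - 20)) = 1/(-72 + 20*(-11/30 - 20)) = 1/(-72 + 20*(-611/30)) = 1/(-72 - 1222/3) = 1/(-1438/3) = -3/1438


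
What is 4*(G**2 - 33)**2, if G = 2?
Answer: 3364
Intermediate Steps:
4*(G**2 - 33)**2 = 4*(2**2 - 33)**2 = 4*(4 - 33)**2 = 4*(-29)**2 = 4*841 = 3364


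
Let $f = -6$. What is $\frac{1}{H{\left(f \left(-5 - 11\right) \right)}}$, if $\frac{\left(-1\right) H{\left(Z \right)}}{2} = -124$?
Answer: $\frac{1}{248} \approx 0.0040323$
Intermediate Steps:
$H{\left(Z \right)} = 248$ ($H{\left(Z \right)} = \left(-2\right) \left(-124\right) = 248$)
$\frac{1}{H{\left(f \left(-5 - 11\right) \right)}} = \frac{1}{248}$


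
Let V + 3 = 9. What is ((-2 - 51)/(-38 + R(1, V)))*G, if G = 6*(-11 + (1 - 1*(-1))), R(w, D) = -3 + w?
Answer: -1431/20 ≈ -71.550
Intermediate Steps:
V = 6 (V = -3 + 9 = 6)
G = -54 (G = 6*(-11 + (1 + 1)) = 6*(-11 + 2) = 6*(-9) = -54)
((-2 - 51)/(-38 + R(1, V)))*G = ((-2 - 51)/(-38 + (-3 + 1)))*(-54) = -53/(-38 - 2)*(-54) = -53/(-40)*(-54) = -53*(-1/40)*(-54) = (53/40)*(-54) = -1431/20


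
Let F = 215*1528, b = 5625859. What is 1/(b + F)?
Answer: 1/5954379 ≈ 1.6794e-7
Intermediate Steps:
F = 328520
1/(b + F) = 1/(5625859 + 328520) = 1/5954379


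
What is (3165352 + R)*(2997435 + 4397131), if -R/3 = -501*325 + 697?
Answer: 27003002866576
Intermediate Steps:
R = 486384 (R = -3*(-501*325 + 697) = -3*(-162825 + 697) = -3*(-162128) = 486384)
(3165352 + R)*(2997435 + 4397131) = (3165352 + 486384)*(2997435 + 4397131) = 3651736*7394566 = 27003002866576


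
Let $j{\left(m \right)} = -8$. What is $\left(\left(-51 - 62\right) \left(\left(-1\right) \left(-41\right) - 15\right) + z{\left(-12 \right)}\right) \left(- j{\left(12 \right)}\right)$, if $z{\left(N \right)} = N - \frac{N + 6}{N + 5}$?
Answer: $- \frac{165248}{7} \approx -23607.0$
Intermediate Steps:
$z{\left(N \right)} = N - \frac{6 + N}{5 + N}$
$\left(\left(-51 - 62\right) \left(\left(-1\right) \left(-41\right) - 15\right) + z{\left(-12 \right)}\right) \left(- j{\left(12 \right)}\right) = \left(\left(-51 - 62\right) \left(\left(-1\right) \left(-41\right) - 15\right) + \frac{-6 + \left(-12\right)^{2} + 4 \left(-12\right)}{5 - 12}\right) \left(\left(-1\right) \left(-8\right)\right) = \left(- 113 \left(41 - 15\right) + \frac{-6 + 144 - 48}{-7}\right) 8 = \left(\left(-113\right) 26 - \frac{90}{7}\right) 8 = \left(-2938 - \frac{90}{7}\right) 8 = \left(- \frac{20656}{7}\right) 8 = - \frac{165248}{7}$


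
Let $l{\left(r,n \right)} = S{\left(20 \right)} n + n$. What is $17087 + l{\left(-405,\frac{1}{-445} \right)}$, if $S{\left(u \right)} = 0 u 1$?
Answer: $\frac{7603714}{445} \approx 17087.0$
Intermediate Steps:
$S{\left(u \right)} = 0$ ($S{\left(u \right)} = 0 \cdot 1 = 0$)
$l{\left(r,n \right)} = n$ ($l{\left(r,n \right)} = 0 n + n = 0 + n = n$)
$17087 + l{\left(-405,\frac{1}{-445} \right)} = 17087 + \frac{1}{-445} = 17087 - \frac{1}{445} = \frac{7603714}{445}$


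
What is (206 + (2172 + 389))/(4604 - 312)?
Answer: 2767/4292 ≈ 0.64469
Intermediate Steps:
(206 + (2172 + 389))/(4604 - 312) = (206 + 2561)/4292 = 2767*(1/4292) = 2767/4292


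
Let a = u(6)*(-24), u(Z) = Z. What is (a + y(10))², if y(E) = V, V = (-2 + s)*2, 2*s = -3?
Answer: 22801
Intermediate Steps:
s = -3/2 (s = (½)*(-3) = -3/2 ≈ -1.5000)
a = -144 (a = 6*(-24) = -144)
V = -7 (V = (-2 - 3/2)*2 = -7/2*2 = -7)
y(E) = -7
(a + y(10))² = (-144 - 7)² = (-151)² = 22801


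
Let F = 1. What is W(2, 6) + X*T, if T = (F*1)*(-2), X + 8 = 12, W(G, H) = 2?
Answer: -6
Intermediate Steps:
X = 4 (X = -8 + 12 = 4)
T = -2 (T = (1*1)*(-2) = 1*(-2) = -2)
W(2, 6) + X*T = 2 + 4*(-2) = 2 - 8 = -6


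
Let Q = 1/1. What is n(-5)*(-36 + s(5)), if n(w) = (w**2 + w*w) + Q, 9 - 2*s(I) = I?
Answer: -1734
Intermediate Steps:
s(I) = 9/2 - I/2
Q = 1
n(w) = 1 + 2*w**2 (n(w) = (w**2 + w*w) + 1 = (w**2 + w**2) + 1 = 2*w**2 + 1 = 1 + 2*w**2)
n(-5)*(-36 + s(5)) = (1 + 2*(-5)**2)*(-36 + (9/2 - 1/2*5)) = (1 + 2*25)*(-36 + (9/2 - 5/2)) = (1 + 50)*(-36 + 2) = 51*(-34) = -1734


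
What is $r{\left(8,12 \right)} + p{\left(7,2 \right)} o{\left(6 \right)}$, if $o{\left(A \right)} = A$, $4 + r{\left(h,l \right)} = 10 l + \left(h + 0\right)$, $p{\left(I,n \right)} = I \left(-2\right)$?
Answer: $40$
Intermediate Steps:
$p{\left(I,n \right)} = - 2 I$
$r{\left(h,l \right)} = -4 + h + 10 l$ ($r{\left(h,l \right)} = -4 + \left(10 l + \left(h + 0\right)\right) = -4 + \left(10 l + h\right) = -4 + \left(h + 10 l\right) = -4 + h + 10 l$)
$r{\left(8,12 \right)} + p{\left(7,2 \right)} o{\left(6 \right)} = \left(-4 + 8 + 10 \cdot 12\right) + \left(-2\right) 7 \cdot 6 = \left(-4 + 8 + 120\right) - 84 = 124 - 84 = 40$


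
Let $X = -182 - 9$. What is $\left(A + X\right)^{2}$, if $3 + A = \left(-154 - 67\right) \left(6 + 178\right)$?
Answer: $1669376164$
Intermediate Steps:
$A = -40667$ ($A = -3 + \left(-154 - 67\right) \left(6 + 178\right) = -3 - 40664 = -40667$)
$X = -191$
$\left(A + X\right)^{2} = \left(-40667 - 191\right)^{2} = \left(-40858\right)^{2} = 1669376164$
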